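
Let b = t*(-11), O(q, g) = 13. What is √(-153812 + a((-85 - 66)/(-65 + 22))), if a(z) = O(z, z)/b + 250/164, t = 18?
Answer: 7*I*√5746264513/1353 ≈ 392.19*I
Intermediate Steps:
b = -198 (b = 18*(-11) = -198)
a(z) = 5921/4059 (a(z) = 13/(-198) + 250/164 = 13*(-1/198) + 250*(1/164) = -13/198 + 125/82 = 5921/4059)
√(-153812 + a((-85 - 66)/(-65 + 22))) = √(-153812 + 5921/4059) = √(-624316987/4059) = 7*I*√5746264513/1353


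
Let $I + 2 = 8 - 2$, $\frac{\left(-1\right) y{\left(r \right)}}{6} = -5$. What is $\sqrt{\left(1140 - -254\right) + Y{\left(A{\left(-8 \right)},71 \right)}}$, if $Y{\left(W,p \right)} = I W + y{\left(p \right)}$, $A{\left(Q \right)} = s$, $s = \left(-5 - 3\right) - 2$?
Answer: $2 \sqrt{346} \approx 37.202$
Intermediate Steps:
$y{\left(r \right)} = 30$ ($y{\left(r \right)} = \left(-6\right) \left(-5\right) = 30$)
$I = 4$ ($I = -2 + \left(8 - 2\right) = -2 + 6 = 4$)
$s = -10$ ($s = -8 - 2 = -10$)
$A{\left(Q \right)} = -10$
$Y{\left(W,p \right)} = 30 + 4 W$ ($Y{\left(W,p \right)} = 4 W + 30 = 30 + 4 W$)
$\sqrt{\left(1140 - -254\right) + Y{\left(A{\left(-8 \right)},71 \right)}} = \sqrt{\left(1140 - -254\right) + \left(30 + 4 \left(-10\right)\right)} = \sqrt{\left(1140 + 254\right) + \left(30 - 40\right)} = \sqrt{1394 - 10} = \sqrt{1384} = 2 \sqrt{346}$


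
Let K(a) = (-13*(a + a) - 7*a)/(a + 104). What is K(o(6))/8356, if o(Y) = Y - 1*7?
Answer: 33/860668 ≈ 3.8342e-5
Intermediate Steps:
o(Y) = -7 + Y (o(Y) = Y - 7 = -7 + Y)
K(a) = -33*a/(104 + a) (K(a) = (-26*a - 7*a)/(104 + a) = (-33*a)/(104 + a) = -33*a/(104 + a))
K(o(6))/8356 = -33*(-7 + 6)/(104 + (-7 + 6))/8356 = -33*(-1)/(104 - 1)*(1/8356) = -33*(-1)/103*(1/8356) = -33*(-1)*1/103*(1/8356) = (33/103)*(1/8356) = 33/860668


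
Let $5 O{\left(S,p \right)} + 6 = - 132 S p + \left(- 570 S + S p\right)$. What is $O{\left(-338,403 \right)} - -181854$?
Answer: $\frac{18945958}{5} \approx 3.7892 \cdot 10^{6}$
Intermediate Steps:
$O{\left(S,p \right)} = - \frac{6}{5} - 114 S - \frac{131 S p}{5}$ ($O{\left(S,p \right)} = - \frac{6}{5} + \frac{- 132 S p + \left(- 570 S + S p\right)}{5} = - \frac{6}{5} + \frac{- 570 S - 131 S p}{5} = - \frac{6}{5} - \left(114 S + \frac{131 S p}{5}\right) = - \frac{6}{5} - 114 S - \frac{131 S p}{5}$)
$O{\left(-338,403 \right)} - -181854 = \left(- \frac{6}{5} - -38532 - \left(- \frac{44278}{5}\right) 403\right) - -181854 = \left(- \frac{6}{5} + 38532 + \frac{17844034}{5}\right) + 181854 = \frac{18036688}{5} + 181854 = \frac{18945958}{5}$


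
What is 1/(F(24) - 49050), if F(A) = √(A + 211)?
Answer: -9810/481180453 - √235/2405902265 ≈ -2.0394e-5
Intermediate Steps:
F(A) = √(211 + A)
1/(F(24) - 49050) = 1/(√(211 + 24) - 49050) = 1/(√235 - 49050) = 1/(-49050 + √235)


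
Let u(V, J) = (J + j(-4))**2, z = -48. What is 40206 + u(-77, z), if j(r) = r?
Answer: 42910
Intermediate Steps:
u(V, J) = (-4 + J)**2 (u(V, J) = (J - 4)**2 = (-4 + J)**2)
40206 + u(-77, z) = 40206 + (-4 - 48)**2 = 40206 + (-52)**2 = 40206 + 2704 = 42910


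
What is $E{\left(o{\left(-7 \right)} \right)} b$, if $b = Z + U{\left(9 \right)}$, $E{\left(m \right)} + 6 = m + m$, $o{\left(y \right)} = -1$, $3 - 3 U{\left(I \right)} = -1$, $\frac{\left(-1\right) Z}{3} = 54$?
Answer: $\frac{3856}{3} \approx 1285.3$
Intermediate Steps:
$Z = -162$ ($Z = \left(-3\right) 54 = -162$)
$U{\left(I \right)} = \frac{4}{3}$ ($U{\left(I \right)} = 1 - - \frac{1}{3} = 1 + \frac{1}{3} = \frac{4}{3}$)
$E{\left(m \right)} = -6 + 2 m$ ($E{\left(m \right)} = -6 + \left(m + m\right) = -6 + 2 m$)
$b = - \frac{482}{3}$ ($b = -162 + \frac{4}{3} = - \frac{482}{3} \approx -160.67$)
$E{\left(o{\left(-7 \right)} \right)} b = \left(-6 + 2 \left(-1\right)\right) \left(- \frac{482}{3}\right) = \left(-6 - 2\right) \left(- \frac{482}{3}\right) = \left(-8\right) \left(- \frac{482}{3}\right) = \frac{3856}{3}$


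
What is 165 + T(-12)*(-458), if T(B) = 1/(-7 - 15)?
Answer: 2044/11 ≈ 185.82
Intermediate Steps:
T(B) = -1/22 (T(B) = 1/(-22) = -1/22)
165 + T(-12)*(-458) = 165 - 1/22*(-458) = 165 + 229/11 = 2044/11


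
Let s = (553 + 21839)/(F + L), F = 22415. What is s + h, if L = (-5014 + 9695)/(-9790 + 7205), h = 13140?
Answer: 42298024360/3218783 ≈ 13141.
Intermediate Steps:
L = -4681/2585 (L = 4681/(-2585) = 4681*(-1/2585) = -4681/2585 ≈ -1.8108)
s = 3215740/3218783 (s = (553 + 21839)/(22415 - 4681/2585) = 22392/(57938094/2585) = 22392*(2585/57938094) = 3215740/3218783 ≈ 0.99905)
s + h = 3215740/3218783 + 13140 = 42298024360/3218783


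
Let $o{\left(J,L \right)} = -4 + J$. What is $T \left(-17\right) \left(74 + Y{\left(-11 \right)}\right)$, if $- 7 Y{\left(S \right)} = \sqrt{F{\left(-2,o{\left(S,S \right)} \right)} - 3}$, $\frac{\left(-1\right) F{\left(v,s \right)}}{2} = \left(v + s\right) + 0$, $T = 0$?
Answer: $0$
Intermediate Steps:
$F{\left(v,s \right)} = - 2 s - 2 v$ ($F{\left(v,s \right)} = - 2 \left(\left(v + s\right) + 0\right) = - 2 \left(\left(s + v\right) + 0\right) = - 2 \left(s + v\right) = - 2 s - 2 v$)
$Y{\left(S \right)} = - \frac{\sqrt{9 - 2 S}}{7}$ ($Y{\left(S \right)} = - \frac{\sqrt{\left(- 2 \left(-4 + S\right) - -4\right) - 3}}{7} = - \frac{\sqrt{\left(\left(8 - 2 S\right) + 4\right) - 3}}{7} = - \frac{\sqrt{\left(12 - 2 S\right) - 3}}{7} = - \frac{\sqrt{9 - 2 S}}{7}$)
$T \left(-17\right) \left(74 + Y{\left(-11 \right)}\right) = 0 \left(-17\right) \left(74 - \frac{\sqrt{9 - -22}}{7}\right) = 0 \left(74 - \frac{\sqrt{9 + 22}}{7}\right) = 0 \left(74 - \frac{\sqrt{31}}{7}\right) = 0$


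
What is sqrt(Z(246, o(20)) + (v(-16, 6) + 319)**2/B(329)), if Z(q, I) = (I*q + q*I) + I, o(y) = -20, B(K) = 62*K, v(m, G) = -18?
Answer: I*sqrt(83687448658)/2914 ≈ 99.275*I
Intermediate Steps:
Z(q, I) = I + 2*I*q (Z(q, I) = (I*q + I*q) + I = 2*I*q + I = I + 2*I*q)
sqrt(Z(246, o(20)) + (v(-16, 6) + 319)**2/B(329)) = sqrt(-20*(1 + 2*246) + (-18 + 319)**2/((62*329))) = sqrt(-20*(1 + 492) + 301**2/20398) = sqrt(-20*493 + 90601*(1/20398)) = sqrt(-9860 + 12943/2914) = sqrt(-28719097/2914) = I*sqrt(83687448658)/2914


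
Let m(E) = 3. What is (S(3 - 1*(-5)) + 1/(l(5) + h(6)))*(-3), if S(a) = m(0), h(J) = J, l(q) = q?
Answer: -102/11 ≈ -9.2727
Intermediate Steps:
S(a) = 3
(S(3 - 1*(-5)) + 1/(l(5) + h(6)))*(-3) = (3 + 1/(5 + 6))*(-3) = (3 + 1/11)*(-3) = (34/11)*(-3) = -102/11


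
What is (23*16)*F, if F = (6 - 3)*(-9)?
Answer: -9936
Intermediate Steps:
F = -27 (F = 3*(-9) = -27)
(23*16)*F = (23*16)*(-27) = 368*(-27) = -9936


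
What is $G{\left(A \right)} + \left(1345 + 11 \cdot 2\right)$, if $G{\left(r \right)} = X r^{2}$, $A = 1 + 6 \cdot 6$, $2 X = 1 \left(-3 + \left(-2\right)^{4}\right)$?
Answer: $\frac{20531}{2} \approx 10266.0$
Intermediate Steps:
$X = \frac{13}{2}$ ($X = \frac{1 \left(-3 + \left(-2\right)^{4}\right)}{2} = \frac{1 \left(-3 + 16\right)}{2} = \frac{1 \cdot 13}{2} = \frac{1}{2} \cdot 13 = \frac{13}{2} \approx 6.5$)
$A = 37$ ($A = 1 + 36 = 37$)
$G{\left(r \right)} = \frac{13 r^{2}}{2}$
$G{\left(A \right)} + \left(1345 + 11 \cdot 2\right) = \frac{13 \cdot 37^{2}}{2} + \left(1345 + 11 \cdot 2\right) = \frac{13}{2} \cdot 1369 + \left(1345 + 22\right) = \frac{17797}{2} + 1367 = \frac{20531}{2}$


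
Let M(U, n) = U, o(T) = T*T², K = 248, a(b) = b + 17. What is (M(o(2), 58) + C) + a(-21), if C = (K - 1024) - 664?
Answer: -1436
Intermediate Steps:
a(b) = 17 + b
o(T) = T³
C = -1440 (C = (248 - 1024) - 664 = -776 - 664 = -1440)
(M(o(2), 58) + C) + a(-21) = (2³ - 1440) + (17 - 21) = (8 - 1440) - 4 = -1432 - 4 = -1436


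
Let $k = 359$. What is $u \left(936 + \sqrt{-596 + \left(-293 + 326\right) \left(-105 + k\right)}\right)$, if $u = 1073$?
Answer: $1004328 + 1073 \sqrt{7786} \approx 1.099 \cdot 10^{6}$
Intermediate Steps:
$u \left(936 + \sqrt{-596 + \left(-293 + 326\right) \left(-105 + k\right)}\right) = 1073 \left(936 + \sqrt{-596 + \left(-293 + 326\right) \left(-105 + 359\right)}\right) = 1073 \left(936 + \sqrt{-596 + 33 \cdot 254}\right) = 1073 \left(936 + \sqrt{-596 + 8382}\right) = 1073 \left(936 + \sqrt{7786}\right) = 1004328 + 1073 \sqrt{7786}$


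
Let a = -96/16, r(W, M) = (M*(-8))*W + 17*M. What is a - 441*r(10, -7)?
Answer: -194487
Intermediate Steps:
r(W, M) = 17*M - 8*M*W (r(W, M) = (-8*M)*W + 17*M = -8*M*W + 17*M = 17*M - 8*M*W)
a = -6 (a = -96*1/16 = -6)
a - 441*r(10, -7) = -6 - (-3087)*(17 - 8*10) = -6 - (-3087)*(17 - 80) = -6 - (-3087)*(-63) = -6 - 441*441 = -6 - 194481 = -194487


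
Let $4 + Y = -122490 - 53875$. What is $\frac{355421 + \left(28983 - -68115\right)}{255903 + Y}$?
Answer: $\frac{452519}{79534} \approx 5.6896$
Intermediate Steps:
$Y = -176369$ ($Y = -4 - 176365 = -176369$)
$\frac{355421 + \left(28983 - -68115\right)}{255903 + Y} = \frac{355421 + \left(28983 - -68115\right)}{255903 - 176369} = \frac{355421 + \left(28983 + 68115\right)}{79534} = \left(355421 + 97098\right) \frac{1}{79534} = 452519 \cdot \frac{1}{79534} = \frac{452519}{79534}$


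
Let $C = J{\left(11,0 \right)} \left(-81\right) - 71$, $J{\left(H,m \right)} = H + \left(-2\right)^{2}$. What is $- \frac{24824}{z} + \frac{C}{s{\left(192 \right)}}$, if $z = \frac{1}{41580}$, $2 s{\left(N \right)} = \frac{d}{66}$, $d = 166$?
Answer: $- \frac{85671184236}{83} \approx -1.0322 \cdot 10^{9}$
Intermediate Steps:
$J{\left(H,m \right)} = 4 + H$ ($J{\left(H,m \right)} = H + 4 = 4 + H$)
$s{\left(N \right)} = \frac{83}{66}$ ($s{\left(N \right)} = \frac{166 \cdot \frac{1}{66}}{2} = \frac{1}{2} \cdot \frac{83}{33} = \frac{83}{66}$)
$z = \frac{1}{41580} \approx 2.405 \cdot 10^{-5}$
$C = -1286$ ($C = \left(4 + 11\right) \left(-81\right) - 71 = 15 \left(-81\right) - 71 = -1215 - 71 = -1286$)
$- \frac{24824}{z} + \frac{C}{s{\left(192 \right)}} = - 24824 \frac{1}{\frac{1}{41580}} - \frac{1286}{\frac{83}{66}} = \left(-24824\right) 41580 - \frac{84876}{83} = -1032181920 - \frac{84876}{83} = - \frac{85671184236}{83}$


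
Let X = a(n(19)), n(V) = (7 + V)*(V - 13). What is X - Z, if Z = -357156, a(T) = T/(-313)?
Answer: 111789672/313 ≈ 3.5716e+5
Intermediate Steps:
n(V) = (-13 + V)*(7 + V) (n(V) = (7 + V)*(-13 + V) = (-13 + V)*(7 + V))
a(T) = -T/313 (a(T) = T*(-1/313) = -T/313)
X = -156/313 (X = -(-91 + 19² - 6*19)/313 = -(-91 + 361 - 114)/313 = -1/313*156 = -156/313 ≈ -0.49840)
X - Z = -156/313 - 1*(-357156) = -156/313 + 357156 = 111789672/313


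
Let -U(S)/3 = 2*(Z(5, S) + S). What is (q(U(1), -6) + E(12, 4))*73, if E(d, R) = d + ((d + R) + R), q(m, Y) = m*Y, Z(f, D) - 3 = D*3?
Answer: 20732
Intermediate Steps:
Z(f, D) = 3 + 3*D (Z(f, D) = 3 + D*3 = 3 + 3*D)
U(S) = -18 - 24*S (U(S) = -6*((3 + 3*S) + S) = -6*(3 + 4*S) = -3*(6 + 8*S) = -18 - 24*S)
q(m, Y) = Y*m
E(d, R) = 2*R + 2*d (E(d, R) = d + ((R + d) + R) = d + (d + 2*R) = 2*R + 2*d)
(q(U(1), -6) + E(12, 4))*73 = (-6*(-18 - 24*1) + (2*4 + 2*12))*73 = (-6*(-18 - 24) + (8 + 24))*73 = (-6*(-42) + 32)*73 = (252 + 32)*73 = 284*73 = 20732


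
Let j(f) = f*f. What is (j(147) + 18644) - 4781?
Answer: 35472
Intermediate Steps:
j(f) = f**2
(j(147) + 18644) - 4781 = (147**2 + 18644) - 4781 = (21609 + 18644) - 4781 = 40253 - 4781 = 35472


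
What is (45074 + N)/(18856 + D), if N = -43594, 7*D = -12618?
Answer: 5180/59687 ≈ 0.086786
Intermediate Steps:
D = -12618/7 (D = (1/7)*(-12618) = -12618/7 ≈ -1802.6)
(45074 + N)/(18856 + D) = (45074 - 43594)/(18856 - 12618/7) = 1480/(119374/7) = 1480*(7/119374) = 5180/59687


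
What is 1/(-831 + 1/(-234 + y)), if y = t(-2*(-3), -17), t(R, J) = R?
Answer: -228/189469 ≈ -0.0012034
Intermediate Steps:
y = 6 (y = -2*(-3) = 6)
1/(-831 + 1/(-234 + y)) = 1/(-831 + 1/(-234 + 6)) = 1/(-831 + 1/(-228)) = 1/(-831 - 1/228) = 1/(-189469/228) = -228/189469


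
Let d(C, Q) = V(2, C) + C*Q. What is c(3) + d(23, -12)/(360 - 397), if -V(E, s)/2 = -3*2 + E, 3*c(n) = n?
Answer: 305/37 ≈ 8.2432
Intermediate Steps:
c(n) = n/3
V(E, s) = 12 - 2*E (V(E, s) = -2*(-3*2 + E) = -2*(-6 + E) = 12 - 2*E)
d(C, Q) = 8 + C*Q (d(C, Q) = (12 - 2*2) + C*Q = (12 - 4) + C*Q = 8 + C*Q)
c(3) + d(23, -12)/(360 - 397) = (⅓)*3 + (8 + 23*(-12))/(360 - 397) = 1 + (8 - 276)/(-37) = 1 - 268*(-1/37) = 1 + 268/37 = 305/37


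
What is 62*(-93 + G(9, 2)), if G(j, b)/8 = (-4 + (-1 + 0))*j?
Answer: -28086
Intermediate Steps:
G(j, b) = -40*j (G(j, b) = 8*((-4 + (-1 + 0))*j) = 8*((-4 - 1)*j) = 8*(-5*j) = -40*j)
62*(-93 + G(9, 2)) = 62*(-93 - 40*9) = 62*(-93 - 360) = 62*(-453) = -28086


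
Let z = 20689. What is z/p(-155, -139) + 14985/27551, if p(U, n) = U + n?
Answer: -565597049/8099994 ≈ -69.827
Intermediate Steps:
z/p(-155, -139) + 14985/27551 = 20689/(-155 - 139) + 14985/27551 = 20689/(-294) + 14985*(1/27551) = 20689*(-1/294) + 14985/27551 = -20689/294 + 14985/27551 = -565597049/8099994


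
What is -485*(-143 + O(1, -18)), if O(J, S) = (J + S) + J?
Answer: 77115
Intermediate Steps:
O(J, S) = S + 2*J
-485*(-143 + O(1, -18)) = -485*(-143 + (-18 + 2*1)) = -485*(-143 + (-18 + 2)) = -485*(-143 - 16) = -485*(-159) = 77115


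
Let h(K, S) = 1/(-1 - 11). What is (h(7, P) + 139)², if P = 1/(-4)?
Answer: 2778889/144 ≈ 19298.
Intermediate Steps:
P = -¼ ≈ -0.25000
h(K, S) = -1/12 (h(K, S) = 1/(-12) = -1/12)
(h(7, P) + 139)² = (-1/12 + 139)² = (1667/12)² = 2778889/144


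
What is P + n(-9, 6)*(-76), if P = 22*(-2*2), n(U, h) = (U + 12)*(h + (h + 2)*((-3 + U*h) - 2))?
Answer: 106160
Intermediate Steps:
n(U, h) = (12 + U)*(h + (-5 + U*h)*(2 + h)) (n(U, h) = (12 + U)*(h + (2 + h)*(-5 + U*h)) = (12 + U)*(h + (-5 + U*h)*(2 + h)))
P = -88 (P = 22*(-4) = -88)
P + n(-9, 6)*(-76) = -88 + (-120 - 48*6 - 10*(-9) + (-9)**2*6**2 + 2*6*(-9)**2 + 12*(-9)*6**2 + 20*(-9)*6)*(-76) = -88 + (-120 - 288 + 90 + 81*36 + 2*6*81 + 12*(-9)*36 - 1080)*(-76) = -88 + (-120 - 288 + 90 + 2916 + 972 - 3888 - 1080)*(-76) = -88 - 1398*(-76) = -88 + 106248 = 106160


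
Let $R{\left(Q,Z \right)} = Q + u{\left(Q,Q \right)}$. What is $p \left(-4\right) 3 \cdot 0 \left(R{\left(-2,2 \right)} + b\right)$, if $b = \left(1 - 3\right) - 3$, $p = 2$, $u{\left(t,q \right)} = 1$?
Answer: $0$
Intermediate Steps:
$b = -5$ ($b = -2 - 3 = -5$)
$R{\left(Q,Z \right)} = 1 + Q$ ($R{\left(Q,Z \right)} = Q + 1 = 1 + Q$)
$p \left(-4\right) 3 \cdot 0 \left(R{\left(-2,2 \right)} + b\right) = 2 \left(-4\right) 3 \cdot 0 \left(\left(1 - 2\right) - 5\right) = \left(-8\right) 0 \left(-1 - 5\right) = 0 \left(-6\right) = 0$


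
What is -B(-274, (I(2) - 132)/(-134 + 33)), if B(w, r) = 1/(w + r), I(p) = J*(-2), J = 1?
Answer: 101/27540 ≈ 0.0036674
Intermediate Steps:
I(p) = -2 (I(p) = 1*(-2) = -2)
B(w, r) = 1/(r + w)
-B(-274, (I(2) - 132)/(-134 + 33)) = -1/((-2 - 132)/(-134 + 33) - 274) = -1/(-134/(-101) - 274) = -1/(-134*(-1/101) - 274) = -1/(134/101 - 274) = -1/(-27540/101) = -1*(-101/27540) = 101/27540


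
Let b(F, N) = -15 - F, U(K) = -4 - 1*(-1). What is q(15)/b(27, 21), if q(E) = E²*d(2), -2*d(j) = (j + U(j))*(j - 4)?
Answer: 75/14 ≈ 5.3571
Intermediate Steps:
U(K) = -3 (U(K) = -4 + 1 = -3)
d(j) = -(-4 + j)*(-3 + j)/2 (d(j) = -(j - 3)*(j - 4)/2 = -(-3 + j)*(-4 + j)/2 = -(-4 + j)*(-3 + j)/2)
q(E) = -E² (q(E) = E²*(-6 - ½*2² + (7/2)*2) = E²*(-6 - ½*4 + 7) = E²*(-6 - 2 + 7) = E²*(-1) = -E²)
q(15)/b(27, 21) = (-1*15²)/(-15 - 1*27) = (-1*225)/(-15 - 27) = -225/(-42) = -225*(-1/42) = 75/14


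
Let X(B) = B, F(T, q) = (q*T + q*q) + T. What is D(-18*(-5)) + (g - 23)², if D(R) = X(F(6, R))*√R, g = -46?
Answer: 4761 + 25938*√10 ≈ 86784.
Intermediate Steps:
F(T, q) = T + q² + T*q (F(T, q) = (T*q + q²) + T = (q² + T*q) + T = T + q² + T*q)
D(R) = √R*(6 + R² + 6*R) (D(R) = (6 + R² + 6*R)*√R = √R*(6 + R² + 6*R))
D(-18*(-5)) + (g - 23)² = √(-18*(-5))*(6 + (-18*(-5))² + 6*(-18*(-5))) + (-46 - 23)² = √90*(6 + 90² + 6*90) + (-69)² = (3*√10)*(6 + 8100 + 540) + 4761 = (3*√10)*8646 + 4761 = 25938*√10 + 4761 = 4761 + 25938*√10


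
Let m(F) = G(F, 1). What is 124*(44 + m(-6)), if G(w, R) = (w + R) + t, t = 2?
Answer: 5084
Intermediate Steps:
G(w, R) = 2 + R + w (G(w, R) = (w + R) + 2 = (R + w) + 2 = 2 + R + w)
m(F) = 3 + F (m(F) = 2 + 1 + F = 3 + F)
124*(44 + m(-6)) = 124*(44 + (3 - 6)) = 124*(44 - 3) = 124*41 = 5084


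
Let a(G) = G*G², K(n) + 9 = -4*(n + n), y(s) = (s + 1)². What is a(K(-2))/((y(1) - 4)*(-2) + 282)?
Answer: 343/282 ≈ 1.2163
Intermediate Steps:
y(s) = (1 + s)²
K(n) = -9 - 8*n (K(n) = -9 - 4*(n + n) = -9 - 8*n)
a(G) = G³
a(K(-2))/((y(1) - 4)*(-2) + 282) = (-9 - 8*(-2))³/(((1 + 1)² - 4)*(-2) + 282) = (-9 + 16)³/((2² - 4)*(-2) + 282) = 7³/((4 - 4)*(-2) + 282) = 343/(0*(-2) + 282) = 343/(0 + 282) = 343/282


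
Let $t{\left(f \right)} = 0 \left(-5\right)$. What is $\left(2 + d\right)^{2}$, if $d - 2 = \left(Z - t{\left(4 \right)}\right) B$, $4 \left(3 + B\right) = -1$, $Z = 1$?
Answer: $\frac{9}{16} \approx 0.5625$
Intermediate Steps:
$t{\left(f \right)} = 0$
$B = - \frac{13}{4}$ ($B = -3 + \frac{1}{4} \left(-1\right) = -3 - \frac{1}{4} = - \frac{13}{4} \approx -3.25$)
$d = - \frac{5}{4}$ ($d = 2 + \left(1 - 0\right) \left(- \frac{13}{4}\right) = 2 + \left(1 + 0\right) \left(- \frac{13}{4}\right) = 2 + 1 \left(- \frac{13}{4}\right) = 2 - \frac{13}{4} = - \frac{5}{4} \approx -1.25$)
$\left(2 + d\right)^{2} = \left(2 - \frac{5}{4}\right)^{2} = \left(\frac{3}{4}\right)^{2} = \frac{9}{16}$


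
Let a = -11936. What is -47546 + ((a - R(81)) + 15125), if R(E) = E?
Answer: -44438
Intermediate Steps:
-47546 + ((a - R(81)) + 15125) = -47546 + ((-11936 - 1*81) + 15125) = -47546 + ((-11936 - 81) + 15125) = -47546 + (-12017 + 15125) = -47546 + 3108 = -44438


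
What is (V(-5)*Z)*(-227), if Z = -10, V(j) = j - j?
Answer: 0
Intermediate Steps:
V(j) = 0
(V(-5)*Z)*(-227) = (0*(-10))*(-227) = 0*(-227) = 0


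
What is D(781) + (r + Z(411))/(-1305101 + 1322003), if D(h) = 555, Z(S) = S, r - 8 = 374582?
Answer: 9755611/16902 ≈ 577.19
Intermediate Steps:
r = 374590 (r = 8 + 374582 = 374590)
D(781) + (r + Z(411))/(-1305101 + 1322003) = 555 + (374590 + 411)/(-1305101 + 1322003) = 555 + 375001/16902 = 9755611/16902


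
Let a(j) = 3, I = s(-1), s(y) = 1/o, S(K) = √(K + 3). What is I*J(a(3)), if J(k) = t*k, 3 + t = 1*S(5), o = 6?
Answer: -3/2 + √2 ≈ -0.085786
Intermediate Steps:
S(K) = √(3 + K)
s(y) = ⅙ (s(y) = 1/6 = ⅙)
I = ⅙ ≈ 0.16667
t = -3 + 2*√2 (t = -3 + 1*√(3 + 5) = -3 + 1*√8 = -3 + 1*(2*√2) = -3 + 2*√2 ≈ -0.17157)
J(k) = k*(-3 + 2*√2) (J(k) = (-3 + 2*√2)*k = k*(-3 + 2*√2))
I*J(a(3)) = (3*(-3 + 2*√2))/6 = (-9 + 6*√2)/6 = -3/2 + √2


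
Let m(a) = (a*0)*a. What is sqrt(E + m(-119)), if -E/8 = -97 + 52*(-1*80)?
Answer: 6*sqrt(946) ≈ 184.54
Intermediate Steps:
m(a) = 0 (m(a) = 0*a = 0)
E = 34056 (E = -8*(-97 + 52*(-1*80)) = -8*(-97 + 52*(-80)) = -8*(-97 - 4160) = -8*(-4257) = 34056)
sqrt(E + m(-119)) = sqrt(34056 + 0) = sqrt(34056) = 6*sqrt(946)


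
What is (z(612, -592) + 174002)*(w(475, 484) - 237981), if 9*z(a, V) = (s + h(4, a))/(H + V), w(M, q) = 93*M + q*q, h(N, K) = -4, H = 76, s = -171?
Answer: 16343123989175/2322 ≈ 7.0384e+9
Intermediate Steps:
w(M, q) = q**2 + 93*M (w(M, q) = 93*M + q**2 = q**2 + 93*M)
z(a, V) = -175/(9*(76 + V)) (z(a, V) = ((-171 - 4)/(76 + V))/9 = (-175/(76 + V))/9 = -175/(9*(76 + V)))
(z(612, -592) + 174002)*(w(475, 484) - 237981) = (-175/(684 + 9*(-592)) + 174002)*((484**2 + 93*475) - 237981) = (-175/(684 - 5328) + 174002)*((234256 + 44175) - 237981) = (-175/(-4644) + 174002)*(278431 - 237981) = (-175*(-1/4644) + 174002)*40450 = (175/4644 + 174002)*40450 = (808065463/4644)*40450 = 16343123989175/2322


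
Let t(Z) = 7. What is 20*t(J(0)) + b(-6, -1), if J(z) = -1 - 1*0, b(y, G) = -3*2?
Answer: 134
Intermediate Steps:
b(y, G) = -6
J(z) = -1 (J(z) = -1 + 0 = -1)
20*t(J(0)) + b(-6, -1) = 20*7 - 6 = 140 - 6 = 134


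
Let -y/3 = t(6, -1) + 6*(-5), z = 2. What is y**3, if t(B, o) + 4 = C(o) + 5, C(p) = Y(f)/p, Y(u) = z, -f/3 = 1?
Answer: 804357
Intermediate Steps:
f = -3 (f = -3*1 = -3)
Y(u) = 2
C(p) = 2/p
t(B, o) = 1 + 2/o (t(B, o) = -4 + (2/o + 5) = -4 + (5 + 2/o) = 1 + 2/o)
y = 93 (y = -3*((2 - 1)/(-1) + 6*(-5)) = -3*(-1*1 - 30) = -3*(-1 - 30) = -3*(-31) = 93)
y**3 = 93**3 = 804357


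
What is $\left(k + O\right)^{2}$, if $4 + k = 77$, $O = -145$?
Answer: $5184$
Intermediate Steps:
$k = 73$ ($k = -4 + 77 = 73$)
$\left(k + O\right)^{2} = \left(73 - 145\right)^{2} = \left(-72\right)^{2} = 5184$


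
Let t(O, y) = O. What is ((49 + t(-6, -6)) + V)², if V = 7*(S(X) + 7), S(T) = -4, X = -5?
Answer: 4096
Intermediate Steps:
V = 21 (V = 7*(-4 + 7) = 7*3 = 21)
((49 + t(-6, -6)) + V)² = ((49 - 6) + 21)² = (43 + 21)² = 64² = 4096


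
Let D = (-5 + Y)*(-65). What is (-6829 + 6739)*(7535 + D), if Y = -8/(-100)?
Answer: -706932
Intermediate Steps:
Y = 2/25 (Y = -8*(-1/100) = 2/25 ≈ 0.080000)
D = 1599/5 (D = (-5 + 2/25)*(-65) = -123/25*(-65) = 1599/5 ≈ 319.80)
(-6829 + 6739)*(7535 + D) = (-6829 + 6739)*(7535 + 1599/5) = -90*39274/5 = -706932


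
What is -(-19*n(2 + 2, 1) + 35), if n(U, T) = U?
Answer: 41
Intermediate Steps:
-(-19*n(2 + 2, 1) + 35) = -(-19*(2 + 2) + 35) = -(-19*4 + 35) = -(-76 + 35) = -1*(-41) = 41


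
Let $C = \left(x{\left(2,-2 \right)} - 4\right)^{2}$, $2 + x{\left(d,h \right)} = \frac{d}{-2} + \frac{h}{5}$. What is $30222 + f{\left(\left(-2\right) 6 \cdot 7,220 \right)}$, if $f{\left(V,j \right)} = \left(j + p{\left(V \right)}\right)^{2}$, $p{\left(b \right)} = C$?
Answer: $\frac{66071911}{625} \approx 1.0572 \cdot 10^{5}$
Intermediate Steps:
$x{\left(d,h \right)} = -2 - \frac{d}{2} + \frac{h}{5}$ ($x{\left(d,h \right)} = -2 + \left(\frac{d}{-2} + \frac{h}{5}\right) = -2 + \left(d \left(- \frac{1}{2}\right) + h \frac{1}{5}\right) = -2 - \left(\frac{d}{2} - \frac{h}{5}\right) = -2 - \frac{d}{2} + \frac{h}{5}$)
$C = \frac{1369}{25}$ ($C = \left(\left(-2 - 1 + \frac{1}{5} \left(-2\right)\right) - 4\right)^{2} = \left(\left(-2 - 1 - \frac{2}{5}\right) - 4\right)^{2} = \left(- \frac{17}{5} - 4\right)^{2} = \left(- \frac{37}{5}\right)^{2} = \frac{1369}{25} \approx 54.76$)
$p{\left(b \right)} = \frac{1369}{25}$
$f{\left(V,j \right)} = \left(\frac{1369}{25} + j\right)^{2}$ ($f{\left(V,j \right)} = \left(j + \frac{1369}{25}\right)^{2} = \left(\frac{1369}{25} + j\right)^{2}$)
$30222 + f{\left(\left(-2\right) 6 \cdot 7,220 \right)} = 30222 + \frac{\left(1369 + 25 \cdot 220\right)^{2}}{625} = 30222 + \frac{\left(1369 + 5500\right)^{2}}{625} = 30222 + \frac{6869^{2}}{625} = 30222 + \frac{1}{625} \cdot 47183161 = 30222 + \frac{47183161}{625} = \frac{66071911}{625}$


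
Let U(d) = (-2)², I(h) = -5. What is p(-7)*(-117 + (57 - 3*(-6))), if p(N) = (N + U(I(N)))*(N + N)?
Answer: -1764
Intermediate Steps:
U(d) = 4
p(N) = 2*N*(4 + N) (p(N) = (N + 4)*(N + N) = (4 + N)*(2*N) = 2*N*(4 + N))
p(-7)*(-117 + (57 - 3*(-6))) = (2*(-7)*(4 - 7))*(-117 + (57 - 3*(-6))) = (2*(-7)*(-3))*(-117 + (57 + 18)) = 42*(-117 + 75) = 42*(-42) = -1764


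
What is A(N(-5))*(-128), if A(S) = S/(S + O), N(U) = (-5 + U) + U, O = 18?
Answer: 640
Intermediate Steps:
N(U) = -5 + 2*U
A(S) = S/(18 + S) (A(S) = S/(S + 18) = S/(18 + S))
A(N(-5))*(-128) = ((-5 + 2*(-5))/(18 + (-5 + 2*(-5))))*(-128) = ((-5 - 10)/(18 + (-5 - 10)))*(-128) = -15/(18 - 15)*(-128) = -15/3*(-128) = -15*⅓*(-128) = -5*(-128) = 640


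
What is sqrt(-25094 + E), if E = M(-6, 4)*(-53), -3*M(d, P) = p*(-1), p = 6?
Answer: 60*I*sqrt(7) ≈ 158.75*I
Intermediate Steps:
M(d, P) = 2 (M(d, P) = -2*(-1) = -1/3*(-6) = 2)
E = -106 (E = 2*(-53) = -106)
sqrt(-25094 + E) = sqrt(-25094 - 106) = sqrt(-25200) = 60*I*sqrt(7)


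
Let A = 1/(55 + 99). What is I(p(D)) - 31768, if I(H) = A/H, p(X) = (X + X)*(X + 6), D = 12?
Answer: -2113461503/66528 ≈ -31768.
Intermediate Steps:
A = 1/154 ≈ 0.0064935
p(X) = 2*X*(6 + X) (p(X) = (2*X)*(6 + X) = 2*X*(6 + X))
I(H) = 1/(154*H)
I(p(D)) - 31768 = 1/(154*((2*12*(6 + 12)))) - 31768 = 1/(154*((2*12*18))) - 31768 = (1/154)/432 - 31768 = (1/154)*(1/432) - 31768 = 1/66528 - 31768 = -2113461503/66528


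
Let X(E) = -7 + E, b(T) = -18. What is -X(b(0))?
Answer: 25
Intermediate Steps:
-X(b(0)) = -(-7 - 18) = -1*(-25) = 25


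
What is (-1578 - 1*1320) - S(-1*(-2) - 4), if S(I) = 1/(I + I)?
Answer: -11591/4 ≈ -2897.8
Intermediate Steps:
S(I) = 1/(2*I)
(-1578 - 1*1320) - S(-1*(-2) - 4) = (-1578 - 1*1320) - 1/(2*(-1*(-2) - 4)) = (-1578 - 1320) - 1/(2*(2 - 4)) = -2898 - 1/(2*(-2)) = -2898 - (-1)/(2*2) = -2898 - 1*(-¼) = -2898 + ¼ = -11591/4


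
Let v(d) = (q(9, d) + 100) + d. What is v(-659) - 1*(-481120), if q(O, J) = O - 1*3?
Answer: 480567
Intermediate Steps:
q(O, J) = -3 + O (q(O, J) = O - 3 = -3 + O)
v(d) = 106 + d (v(d) = ((-3 + 9) + 100) + d = (6 + 100) + d = 106 + d)
v(-659) - 1*(-481120) = (106 - 659) - 1*(-481120) = -553 + 481120 = 480567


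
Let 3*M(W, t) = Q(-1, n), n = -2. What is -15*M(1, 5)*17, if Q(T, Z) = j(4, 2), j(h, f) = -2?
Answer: 170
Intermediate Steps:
Q(T, Z) = -2
M(W, t) = -⅔ (M(W, t) = (⅓)*(-2) = -⅔)
-15*M(1, 5)*17 = -15*(-⅔)*17 = 10*17 = 170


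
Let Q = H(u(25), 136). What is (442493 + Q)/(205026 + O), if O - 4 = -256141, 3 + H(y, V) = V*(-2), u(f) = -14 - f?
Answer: -147406/17037 ≈ -8.6521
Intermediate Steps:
H(y, V) = -3 - 2*V (H(y, V) = -3 + V*(-2) = -3 - 2*V)
O = -256137 (O = 4 - 256141 = -256137)
Q = -275 (Q = -3 - 2*136 = -3 - 272 = -275)
(442493 + Q)/(205026 + O) = (442493 - 275)/(205026 - 256137) = 442218/(-51111) = 442218*(-1/51111) = -147406/17037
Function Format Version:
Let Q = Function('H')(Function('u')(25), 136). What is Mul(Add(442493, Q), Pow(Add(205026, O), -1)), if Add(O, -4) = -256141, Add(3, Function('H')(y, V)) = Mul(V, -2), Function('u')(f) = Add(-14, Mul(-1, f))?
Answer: Rational(-147406, 17037) ≈ -8.6521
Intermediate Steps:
Function('H')(y, V) = Add(-3, Mul(-2, V)) (Function('H')(y, V) = Add(-3, Mul(V, -2)) = Add(-3, Mul(-2, V)))
O = -256137 (O = Add(4, -256141) = -256137)
Q = -275 (Q = Add(-3, Mul(-2, 136)) = Add(-3, -272) = -275)
Mul(Add(442493, Q), Pow(Add(205026, O), -1)) = Mul(Add(442493, -275), Pow(Add(205026, -256137), -1)) = Mul(442218, Pow(-51111, -1)) = Mul(442218, Rational(-1, 51111)) = Rational(-147406, 17037)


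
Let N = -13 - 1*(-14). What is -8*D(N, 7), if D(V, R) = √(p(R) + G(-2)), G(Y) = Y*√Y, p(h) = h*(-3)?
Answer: -8*√(-21 - 2*I*√2) ≈ -2.4633 + 36.743*I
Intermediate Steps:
p(h) = -3*h
G(Y) = Y^(3/2)
N = 1 (N = -13 + 14 = 1)
D(V, R) = √(-3*R - 2*I*√2) (D(V, R) = √(-3*R + (-2)^(3/2)) = √(-3*R - 2*I*√2))
-8*D(N, 7) = -8*√(-3*7 - 2*I*√2) = -8*√(-21 - 2*I*√2)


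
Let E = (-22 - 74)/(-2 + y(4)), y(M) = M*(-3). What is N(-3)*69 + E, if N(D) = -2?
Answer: -918/7 ≈ -131.14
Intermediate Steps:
y(M) = -3*M
E = 48/7 (E = (-22 - 74)/(-2 - 3*4) = -96/(-2 - 12) = -96/(-14) = -96*(-1/14) = 48/7 ≈ 6.8571)
N(-3)*69 + E = -2*69 + 48/7 = -138 + 48/7 = -918/7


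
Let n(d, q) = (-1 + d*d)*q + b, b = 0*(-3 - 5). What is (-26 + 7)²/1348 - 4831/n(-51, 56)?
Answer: 11512353/49067200 ≈ 0.23462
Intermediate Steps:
b = 0 (b = 0*(-8) = 0)
n(d, q) = q*(-1 + d²) (n(d, q) = (-1 + d*d)*q + 0 = (-1 + d²)*q + 0 = q*(-1 + d²) + 0 = q*(-1 + d²))
(-26 + 7)²/1348 - 4831/n(-51, 56) = (-26 + 7)²/1348 - 4831*1/(56*(-1 + (-51)²)) = (-19)²*(1/1348) - 4831*1/(56*(-1 + 2601)) = 361*(1/1348) - 4831/(56*2600) = 361/1348 - 4831/145600 = 11512353/49067200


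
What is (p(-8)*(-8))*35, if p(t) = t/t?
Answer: -280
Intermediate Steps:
p(t) = 1
(p(-8)*(-8))*35 = (1*(-8))*35 = -8*35 = -280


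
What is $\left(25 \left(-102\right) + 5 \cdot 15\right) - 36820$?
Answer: $-39295$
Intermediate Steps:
$\left(25 \left(-102\right) + 5 \cdot 15\right) - 36820 = \left(-2550 + 75\right) - 36820 = -2475 - 36820 = -39295$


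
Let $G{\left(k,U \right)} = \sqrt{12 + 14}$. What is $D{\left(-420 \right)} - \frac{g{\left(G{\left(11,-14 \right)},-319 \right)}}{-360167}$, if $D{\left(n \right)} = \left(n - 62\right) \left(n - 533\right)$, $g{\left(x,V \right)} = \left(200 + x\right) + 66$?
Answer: $\frac{165441271048}{360167} + \frac{\sqrt{26}}{360167} \approx 4.5935 \cdot 10^{5}$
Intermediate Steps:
$G{\left(k,U \right)} = \sqrt{26}$
$g{\left(x,V \right)} = 266 + x$
$D{\left(n \right)} = \left(-533 + n\right) \left(-62 + n\right)$ ($D{\left(n \right)} = \left(-62 + n\right) \left(-533 + n\right) = \left(-533 + n\right) \left(-62 + n\right)$)
$D{\left(-420 \right)} - \frac{g{\left(G{\left(11,-14 \right)},-319 \right)}}{-360167} = \left(33046 + \left(-420\right)^{2} - -249900\right) - \frac{266 + \sqrt{26}}{-360167} = \left(33046 + 176400 + 249900\right) - \left(266 + \sqrt{26}\right) \left(- \frac{1}{360167}\right) = 459346 - \left(- \frac{266}{360167} - \frac{\sqrt{26}}{360167}\right) = 459346 + \left(\frac{266}{360167} + \frac{\sqrt{26}}{360167}\right) = \frac{165441271048}{360167} + \frac{\sqrt{26}}{360167}$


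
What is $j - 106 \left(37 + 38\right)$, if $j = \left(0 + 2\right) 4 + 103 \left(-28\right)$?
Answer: $-10826$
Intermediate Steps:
$j = -2876$ ($j = 2 \cdot 4 - 2884 = 8 - 2884 = -2876$)
$j - 106 \left(37 + 38\right) = -2876 - 106 \left(37 + 38\right) = -2876 - 7950 = -10826$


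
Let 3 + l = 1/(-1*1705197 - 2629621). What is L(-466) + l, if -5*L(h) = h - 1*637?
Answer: 4716281979/21674090 ≈ 217.60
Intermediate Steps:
L(h) = 637/5 - h/5 (L(h) = -(h - 1*637)/5 = -(h - 637)/5 = -(-637 + h)/5 = 637/5 - h/5)
l = -13004455/4334818 (l = -3 + 1/(-1*1705197 - 2629621) = -3 + 1/(-1705197 - 2629621) = -3 + 1/(-4334818) = -3 - 1/4334818 = -13004455/4334818 ≈ -3.0000)
L(-466) + l = (637/5 - ⅕*(-466)) - 13004455/4334818 = (637/5 + 466/5) - 13004455/4334818 = 1103/5 - 13004455/4334818 = 4716281979/21674090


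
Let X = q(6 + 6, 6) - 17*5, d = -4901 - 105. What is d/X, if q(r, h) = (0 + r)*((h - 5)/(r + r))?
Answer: 10012/169 ≈ 59.243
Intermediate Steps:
d = -5006
q(r, h) = -5/2 + h/2 (q(r, h) = r*((-5 + h)/((2*r))) = r*((-5 + h)*(1/(2*r))) = r*((-5 + h)/(2*r)) = -5/2 + h/2)
X = -169/2 (X = (-5/2 + (½)*6) - 17*5 = (-5/2 + 3) - 85 = ½ - 85 = -169/2 ≈ -84.500)
d/X = -5006/(-169/2) = -5006*(-2/169) = 10012/169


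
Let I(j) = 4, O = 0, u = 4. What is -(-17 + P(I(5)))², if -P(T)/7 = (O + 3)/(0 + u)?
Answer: -7921/16 ≈ -495.06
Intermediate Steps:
P(T) = -21/4 (P(T) = -7*(0 + 3)/(0 + 4) = -21/4)
-(-17 + P(I(5)))² = -(-17 - 21/4)² = -(-89/4)² = -1*7921/16 = -7921/16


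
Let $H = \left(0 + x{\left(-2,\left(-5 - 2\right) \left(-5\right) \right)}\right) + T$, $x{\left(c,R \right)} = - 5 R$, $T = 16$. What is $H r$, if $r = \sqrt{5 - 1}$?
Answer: $-318$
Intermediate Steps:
$r = 2$ ($r = \sqrt{4} = 2$)
$H = -159$ ($H = \left(0 - 5 \left(-5 - 2\right) \left(-5\right)\right) + 16 = \left(0 - 5 \left(\left(-7\right) \left(-5\right)\right)\right) + 16 = \left(0 - 175\right) + 16 = -175 + 16 = -159$)
$H r = \left(-159\right) 2 = -318$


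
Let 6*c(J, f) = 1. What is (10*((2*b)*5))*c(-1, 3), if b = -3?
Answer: -50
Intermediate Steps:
c(J, f) = ⅙ (c(J, f) = (⅙)*1 = ⅙)
(10*((2*b)*5))*c(-1, 3) = (10*((2*(-3))*5))*(⅙) = (10*(-6*5))*(⅙) = (10*(-30))*(⅙) = -300*⅙ = -50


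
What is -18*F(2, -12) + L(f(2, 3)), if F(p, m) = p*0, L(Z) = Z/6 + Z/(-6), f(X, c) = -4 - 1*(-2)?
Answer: 0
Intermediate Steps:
f(X, c) = -2 (f(X, c) = -4 + 2 = -2)
L(Z) = 0 (L(Z) = Z*(⅙) + Z*(-⅙) = Z/6 - Z/6 = 0)
F(p, m) = 0
-18*F(2, -12) + L(f(2, 3)) = -18*0 + 0 = 0 + 0 = 0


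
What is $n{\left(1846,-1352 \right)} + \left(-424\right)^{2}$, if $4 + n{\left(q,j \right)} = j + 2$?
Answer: $178422$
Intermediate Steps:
$n{\left(q,j \right)} = -2 + j$ ($n{\left(q,j \right)} = -4 + \left(j + 2\right) = -4 + \left(2 + j\right) = -2 + j$)
$n{\left(1846,-1352 \right)} + \left(-424\right)^{2} = \left(-2 - 1352\right) + \left(-424\right)^{2} = -1354 + 179776 = 178422$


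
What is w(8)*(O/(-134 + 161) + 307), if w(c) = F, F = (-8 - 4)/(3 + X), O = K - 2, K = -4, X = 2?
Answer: -11044/15 ≈ -736.27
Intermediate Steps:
O = -6 (O = -4 - 2 = -6)
F = -12/5 (F = (-8 - 4)/(3 + 2) = -12/5 ≈ -2.4000)
w(c) = -12/5
w(8)*(O/(-134 + 161) + 307) = -12*(-6/(-134 + 161) + 307)/5 = -12*(-6/27 + 307)/5 = -12*((1/27)*(-6) + 307)/5 = -12*(-2/9 + 307)/5 = -12/5*2761/9 = -11044/15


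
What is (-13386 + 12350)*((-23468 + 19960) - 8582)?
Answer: 12525240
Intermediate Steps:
(-13386 + 12350)*((-23468 + 19960) - 8582) = -1036*(-3508 - 8582) = -1036*(-12090) = 12525240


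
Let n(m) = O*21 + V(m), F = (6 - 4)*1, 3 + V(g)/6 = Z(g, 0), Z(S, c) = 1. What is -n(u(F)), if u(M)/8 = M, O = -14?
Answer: 306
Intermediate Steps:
V(g) = -12 (V(g) = -18 + 6*1 = -18 + 6 = -12)
F = 2 (F = 2*1 = 2)
u(M) = 8*M
n(m) = -306 (n(m) = -14*21 - 12 = -294 - 12 = -306)
-n(u(F)) = -1*(-306) = 306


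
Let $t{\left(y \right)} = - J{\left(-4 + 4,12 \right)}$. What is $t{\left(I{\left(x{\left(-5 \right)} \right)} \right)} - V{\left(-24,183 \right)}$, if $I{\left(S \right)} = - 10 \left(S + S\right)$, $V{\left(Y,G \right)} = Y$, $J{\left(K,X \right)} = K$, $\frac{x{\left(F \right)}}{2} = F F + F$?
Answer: $24$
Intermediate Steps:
$x{\left(F \right)} = 2 F + 2 F^{2}$ ($x{\left(F \right)} = 2 \left(F F + F\right) = 2 \left(F^{2} + F\right) = 2 \left(F + F^{2}\right) = 2 F + 2 F^{2}$)
$I{\left(S \right)} = - 20 S$ ($I{\left(S \right)} = - 10 \cdot 2 S = - 20 S$)
$t{\left(y \right)} = 0$ ($t{\left(y \right)} = - (-4 + 4) = \left(-1\right) 0 = 0$)
$t{\left(I{\left(x{\left(-5 \right)} \right)} \right)} - V{\left(-24,183 \right)} = 0 - -24 = 0 + 24 = 24$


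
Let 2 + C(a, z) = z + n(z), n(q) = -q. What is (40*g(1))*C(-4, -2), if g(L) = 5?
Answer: -400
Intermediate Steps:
C(a, z) = -2 (C(a, z) = -2 + (z - z) = -2 + 0 = -2)
(40*g(1))*C(-4, -2) = (40*5)*(-2) = 200*(-2) = -400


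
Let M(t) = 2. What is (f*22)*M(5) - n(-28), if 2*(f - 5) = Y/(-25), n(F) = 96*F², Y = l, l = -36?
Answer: -1875308/25 ≈ -75012.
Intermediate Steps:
Y = -36
f = 143/25 (f = 5 + (-36/(-25))/2 = 5 + (-36*(-1/25))/2 = 5 + (½)*(36/25) = 5 + 18/25 = 143/25 ≈ 5.7200)
(f*22)*M(5) - n(-28) = ((143/25)*22)*2 - 96*(-28)² = (3146/25)*2 - 96*784 = 6292/25 - 1*75264 = 6292/25 - 75264 = -1875308/25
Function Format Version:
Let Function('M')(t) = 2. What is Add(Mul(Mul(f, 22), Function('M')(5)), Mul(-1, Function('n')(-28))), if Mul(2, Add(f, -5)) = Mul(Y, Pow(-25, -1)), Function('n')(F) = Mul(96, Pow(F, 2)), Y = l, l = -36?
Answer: Rational(-1875308, 25) ≈ -75012.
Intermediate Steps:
Y = -36
f = Rational(143, 25) (f = Add(5, Mul(Rational(1, 2), Mul(-36, Pow(-25, -1)))) = Add(5, Mul(Rational(1, 2), Mul(-36, Rational(-1, 25)))) = Add(5, Mul(Rational(1, 2), Rational(36, 25))) = Add(5, Rational(18, 25)) = Rational(143, 25) ≈ 5.7200)
Add(Mul(Mul(f, 22), Function('M')(5)), Mul(-1, Function('n')(-28))) = Add(Mul(Mul(Rational(143, 25), 22), 2), Mul(-1, Mul(96, Pow(-28, 2)))) = Add(Mul(Rational(3146, 25), 2), Mul(-1, Mul(96, 784))) = Add(Rational(6292, 25), Mul(-1, 75264)) = Add(Rational(6292, 25), -75264) = Rational(-1875308, 25)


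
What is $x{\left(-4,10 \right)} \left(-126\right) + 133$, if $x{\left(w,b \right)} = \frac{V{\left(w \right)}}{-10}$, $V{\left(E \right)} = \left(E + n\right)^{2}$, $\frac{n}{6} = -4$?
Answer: $\frac{50057}{5} \approx 10011.0$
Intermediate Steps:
$n = -24$ ($n = 6 \left(-4\right) = -24$)
$V{\left(E \right)} = \left(-24 + E\right)^{2}$ ($V{\left(E \right)} = \left(E - 24\right)^{2} = \left(-24 + E\right)^{2}$)
$x{\left(w,b \right)} = - \frac{\left(-24 + w\right)^{2}}{10}$ ($x{\left(w,b \right)} = \frac{\left(-24 + w\right)^{2}}{-10} = \left(-24 + w\right)^{2} \left(- \frac{1}{10}\right) = - \frac{\left(-24 + w\right)^{2}}{10}$)
$x{\left(-4,10 \right)} \left(-126\right) + 133 = - \frac{\left(-24 - 4\right)^{2}}{10} \left(-126\right) + 133 = - \frac{\left(-28\right)^{2}}{10} \left(-126\right) + 133 = \left(- \frac{1}{10}\right) 784 \left(-126\right) + 133 = \left(- \frac{392}{5}\right) \left(-126\right) + 133 = \frac{49392}{5} + 133 = \frac{50057}{5}$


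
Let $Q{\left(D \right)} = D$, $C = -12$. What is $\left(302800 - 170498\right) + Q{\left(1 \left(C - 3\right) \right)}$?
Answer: $132287$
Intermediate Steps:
$\left(302800 - 170498\right) + Q{\left(1 \left(C - 3\right) \right)} = \left(302800 - 170498\right) + 1 \left(-12 - 3\right) = 132302 + 1 \left(-15\right) = 132302 - 15 = 132287$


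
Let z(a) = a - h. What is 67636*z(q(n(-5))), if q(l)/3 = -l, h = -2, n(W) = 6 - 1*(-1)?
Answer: -1285084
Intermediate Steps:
n(W) = 7 (n(W) = 6 + 1 = 7)
q(l) = -3*l (q(l) = 3*(-l) = -3*l)
z(a) = 2 + a (z(a) = a - 1*(-2) = a + 2 = 2 + a)
67636*z(q(n(-5))) = 67636*(2 - 3*7) = 67636*(2 - 21) = 67636*(-19) = -1285084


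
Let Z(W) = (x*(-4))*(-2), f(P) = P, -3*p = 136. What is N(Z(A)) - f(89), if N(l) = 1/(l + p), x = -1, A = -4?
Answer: -14243/160 ≈ -89.019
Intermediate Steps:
p = -136/3 (p = -⅓*136 = -136/3 ≈ -45.333)
Z(W) = -8 (Z(W) = -1*(-4)*(-2) = 4*(-2) = -8)
N(l) = 1/(-136/3 + l) (N(l) = 1/(l - 136/3) = 1/(-136/3 + l))
N(Z(A)) - f(89) = 3/(-136 + 3*(-8)) - 1*89 = 3/(-136 - 24) - 89 = 3/(-160) - 89 = 3*(-1/160) - 89 = -3/160 - 89 = -14243/160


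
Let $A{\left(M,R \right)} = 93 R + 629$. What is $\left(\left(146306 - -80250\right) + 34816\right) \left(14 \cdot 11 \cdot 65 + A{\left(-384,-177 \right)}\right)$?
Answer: $-1521707784$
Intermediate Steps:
$A{\left(M,R \right)} = 629 + 93 R$
$\left(\left(146306 - -80250\right) + 34816\right) \left(14 \cdot 11 \cdot 65 + A{\left(-384,-177 \right)}\right) = \left(\left(146306 - -80250\right) + 34816\right) \left(14 \cdot 11 \cdot 65 + \left(629 + 93 \left(-177\right)\right)\right) = \left(\left(146306 + 80250\right) + 34816\right) \left(154 \cdot 65 + \left(629 - 16461\right)\right) = \left(226556 + 34816\right) \left(10010 - 15832\right) = 261372 \left(-5822\right) = -1521707784$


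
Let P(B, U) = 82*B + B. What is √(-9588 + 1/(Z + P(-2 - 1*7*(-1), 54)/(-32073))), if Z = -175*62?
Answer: 3*I*√129010542309094752805/347992465 ≈ 97.918*I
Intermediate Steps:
Z = -10850
P(B, U) = 83*B
√(-9588 + 1/(Z + P(-2 - 1*7*(-1), 54)/(-32073))) = √(-9588 + 1/(-10850 + (83*(-2 - 1*7*(-1)))/(-32073))) = √(-9588 + 1/(-10850 + (83*(-2 - 7*(-1)))*(-1/32073))) = √(-9588 + 1/(-10850 + (83*(-2 + 7))*(-1/32073))) = √(-9588 + 1/(-10850 + (83*5)*(-1/32073))) = √(-9588 + 1/(-10850 + 415*(-1/32073))) = √(-9588 + 1/(-10850 - 415/32073)) = √(-9588 + 1/(-347992465/32073)) = √(-9588 - 32073/347992465) = √(-3336551786493/347992465) = 3*I*√129010542309094752805/347992465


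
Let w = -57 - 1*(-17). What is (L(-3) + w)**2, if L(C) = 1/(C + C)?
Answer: 58081/36 ≈ 1613.4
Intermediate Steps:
L(C) = 1/(2*C)
w = -40 (w = -57 + 17 = -40)
(L(-3) + w)**2 = ((1/2)/(-3) - 40)**2 = ((1/2)*(-1/3) - 40)**2 = (-1/6 - 40)**2 = (-241/6)**2 = 58081/36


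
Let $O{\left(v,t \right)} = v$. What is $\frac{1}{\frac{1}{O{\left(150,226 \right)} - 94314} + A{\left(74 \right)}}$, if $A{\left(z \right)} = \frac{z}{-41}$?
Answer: $- \frac{3860724}{6968177} \approx -0.55405$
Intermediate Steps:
$A{\left(z \right)} = - \frac{z}{41}$ ($A{\left(z \right)} = z \left(- \frac{1}{41}\right) = - \frac{z}{41}$)
$\frac{1}{\frac{1}{O{\left(150,226 \right)} - 94314} + A{\left(74 \right)}} = \frac{1}{\frac{1}{150 - 94314} - \frac{74}{41}} = \frac{1}{\frac{1}{-94164} - \frac{74}{41}} = \frac{1}{- \frac{1}{94164} - \frac{74}{41}} = \frac{1}{- \frac{6968177}{3860724}} = - \frac{3860724}{6968177}$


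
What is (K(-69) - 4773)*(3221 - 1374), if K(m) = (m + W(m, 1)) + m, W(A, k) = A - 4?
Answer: -9205448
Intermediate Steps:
W(A, k) = -4 + A
K(m) = -4 + 3*m (K(m) = (m + (-4 + m)) + m = (-4 + 2*m) + m = -4 + 3*m)
(K(-69) - 4773)*(3221 - 1374) = ((-4 + 3*(-69)) - 4773)*(3221 - 1374) = ((-4 - 207) - 4773)*1847 = (-211 - 4773)*1847 = -4984*1847 = -9205448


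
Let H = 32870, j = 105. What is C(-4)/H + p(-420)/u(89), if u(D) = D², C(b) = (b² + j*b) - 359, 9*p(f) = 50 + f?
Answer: -66555407/2343269430 ≈ -0.028403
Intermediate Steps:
p(f) = 50/9 + f/9 (p(f) = (50 + f)/9 = 50/9 + f/9)
C(b) = -359 + b² + 105*b (C(b) = (b² + 105*b) - 359 = -359 + b² + 105*b)
C(-4)/H + p(-420)/u(89) = (-359 + (-4)² + 105*(-4))/32870 + (50/9 + (⅑)*(-420))/(89²) = (-359 + 16 - 420)*(1/32870) + (50/9 - 140/3)/7921 = -763*1/32870 - 370/9*1/7921 = -763/32870 - 370/71289 = -66555407/2343269430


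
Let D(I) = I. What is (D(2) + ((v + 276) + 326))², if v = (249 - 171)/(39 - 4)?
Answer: 450203524/1225 ≈ 3.6751e+5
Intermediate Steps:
v = 78/35 ≈ 2.2286
(D(2) + ((v + 276) + 326))² = (2 + ((78/35 + 276) + 326))² = (2 + (9738/35 + 326))² = (2 + 21148/35)² = (21218/35)² = 450203524/1225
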